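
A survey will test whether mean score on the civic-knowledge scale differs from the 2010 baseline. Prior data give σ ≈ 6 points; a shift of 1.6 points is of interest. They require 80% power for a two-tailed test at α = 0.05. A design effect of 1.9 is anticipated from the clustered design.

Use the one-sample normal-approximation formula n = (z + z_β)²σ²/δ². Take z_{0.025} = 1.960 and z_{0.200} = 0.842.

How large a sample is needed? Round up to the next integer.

n = (z_{α/2} + z_β)² · σ² / δ²
  = (1.960 + 0.842)² · 6² / 1.6²
  = 7.8512 · 36 / 2.56
  = 110.41
Design effect: 1.9 × 110.41 = 209.77.
Round up → n = 210.

n = 210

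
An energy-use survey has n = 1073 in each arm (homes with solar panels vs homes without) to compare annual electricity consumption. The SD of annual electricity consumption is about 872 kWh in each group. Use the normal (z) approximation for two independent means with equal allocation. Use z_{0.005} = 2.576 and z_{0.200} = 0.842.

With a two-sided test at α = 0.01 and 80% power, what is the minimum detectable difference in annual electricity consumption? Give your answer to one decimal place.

δ = (z_{α/2} + z_β) · √((σ₁²+σ₂²)/n)
  = (2.576 + 0.842) · √(1520768/1073)
  = 3.418 · √1417.3
  = 3.418 · 37.6471
  = 128.6778

Minimum detectable difference ≈ 128.7 kWh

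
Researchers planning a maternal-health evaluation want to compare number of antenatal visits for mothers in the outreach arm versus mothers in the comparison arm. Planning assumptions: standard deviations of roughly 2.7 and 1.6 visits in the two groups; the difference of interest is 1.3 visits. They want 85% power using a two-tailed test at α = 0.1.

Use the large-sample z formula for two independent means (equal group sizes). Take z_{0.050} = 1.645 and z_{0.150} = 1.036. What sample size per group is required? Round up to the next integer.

n = 42 per group

n = (z_{α/2} + z_β)² · (σ₁² + σ₂²) / δ²
  = (1.645 + 1.036)² · (2.7² + 1.6² = 9.85) / 1.3²
  = 7.1878 · 9.85 / 1.69
  = 41.89
Round up → n = 42 per group.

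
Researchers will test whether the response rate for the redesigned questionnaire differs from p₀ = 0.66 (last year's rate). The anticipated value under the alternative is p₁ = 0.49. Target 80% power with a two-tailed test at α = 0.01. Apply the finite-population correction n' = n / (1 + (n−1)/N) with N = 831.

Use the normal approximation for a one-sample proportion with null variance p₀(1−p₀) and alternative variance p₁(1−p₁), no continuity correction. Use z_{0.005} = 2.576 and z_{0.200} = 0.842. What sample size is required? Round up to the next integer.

n = 84

n = [z_{α/2}·√(p₀q₀) + z_β·√(p₁q₁)]² / (p₁ − p₀)²
  = [2.576·√(0.66·0.34) + 0.842·√(0.49·0.51)]² / (-0.17)²
  = [2.576·0.4737 + 0.842·0.4999]² / 0.0289
  = [1.6412]² / 0.0289
  = 93.20
Finite-population correction (N = 831): 93.20 / (1 + (93.20 − 1)/831) = 83.89.
Round up → n = 84.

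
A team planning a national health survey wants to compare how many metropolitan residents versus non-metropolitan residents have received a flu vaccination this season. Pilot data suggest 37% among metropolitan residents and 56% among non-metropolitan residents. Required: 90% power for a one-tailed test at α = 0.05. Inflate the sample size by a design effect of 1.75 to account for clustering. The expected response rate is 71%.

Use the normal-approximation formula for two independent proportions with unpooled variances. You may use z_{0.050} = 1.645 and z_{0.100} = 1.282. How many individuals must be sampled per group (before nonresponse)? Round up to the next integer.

n = (z_α + z_β)² · [p₁(1−p₁) + p₂(1−p₂)] / (p₁ − p₂)²
  = (1.645 + 1.282)² · (0.37·0.63 + 0.56·0.44) / (-0.19)²
  = (2.927)² · (0.2331 + 0.2464) / 0.0361
  = 8.5673 · 0.4795 / 0.0361
  = 113.80
Design effect: 1.75 × 113.80 = 199.14.
Adjust for 71% response: 199.14 / 0.71 = 280.48.
Round up → n = 281 per group.

n = 281 per group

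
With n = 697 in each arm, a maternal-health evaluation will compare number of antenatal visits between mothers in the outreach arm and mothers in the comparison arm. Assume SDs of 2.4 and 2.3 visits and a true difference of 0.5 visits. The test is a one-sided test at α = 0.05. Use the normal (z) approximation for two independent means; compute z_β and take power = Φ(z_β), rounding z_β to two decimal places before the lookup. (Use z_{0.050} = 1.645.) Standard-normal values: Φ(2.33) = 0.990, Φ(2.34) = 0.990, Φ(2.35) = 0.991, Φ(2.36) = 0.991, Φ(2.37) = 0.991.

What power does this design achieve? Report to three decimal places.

Power ≈ 0.990

z_β = δ·√(n/(σ₁²+σ₂²)) − z_α
    = 0.5 · √(697/11.05) − 1.645
    = 0.5 · 7.94210 − 1.645
    = 3.9710 − 1.645 = 2.3260 → 2.33
Power = Φ(2.33) = 0.990.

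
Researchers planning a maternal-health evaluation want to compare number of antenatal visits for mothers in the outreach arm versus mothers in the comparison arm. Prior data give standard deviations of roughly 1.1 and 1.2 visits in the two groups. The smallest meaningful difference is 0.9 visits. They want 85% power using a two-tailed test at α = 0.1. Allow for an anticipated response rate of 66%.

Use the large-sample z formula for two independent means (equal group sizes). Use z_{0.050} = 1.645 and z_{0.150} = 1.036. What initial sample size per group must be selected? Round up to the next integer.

n = 36 per group

n = (z_{α/2} + z_β)² · (σ₁² + σ₂²) / δ²
  = (1.645 + 1.036)² · (1.1² + 1.2² = 2.65) / 0.9²
  = 7.1878 · 2.65 / 0.81
  = 23.52
Adjust for 66% response: 23.52 / 0.66 = 35.63.
Round up → n = 36 per group.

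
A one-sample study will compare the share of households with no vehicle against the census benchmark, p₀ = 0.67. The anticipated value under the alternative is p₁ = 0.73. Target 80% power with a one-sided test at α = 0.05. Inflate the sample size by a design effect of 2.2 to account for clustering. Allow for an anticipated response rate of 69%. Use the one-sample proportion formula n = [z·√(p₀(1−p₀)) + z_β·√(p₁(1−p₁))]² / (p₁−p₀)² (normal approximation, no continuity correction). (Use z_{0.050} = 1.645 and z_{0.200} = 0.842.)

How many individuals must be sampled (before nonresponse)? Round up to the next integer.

n = 1166

n = [z_α·√(p₀q₀) + z_β·√(p₁q₁)]² / (p₁ − p₀)²
  = [1.645·√(0.67·0.33) + 0.842·√(0.73·0.27)]² / (0.06)²
  = [1.645·0.4702 + 0.842·0.4440]² / 0.0036
  = [1.1473]² / 0.0036
  = 365.65
Design effect: 2.2 × 365.65 = 804.42.
Adjust for 69% response: 804.42 / 0.69 = 1165.83.
Round up → n = 1166.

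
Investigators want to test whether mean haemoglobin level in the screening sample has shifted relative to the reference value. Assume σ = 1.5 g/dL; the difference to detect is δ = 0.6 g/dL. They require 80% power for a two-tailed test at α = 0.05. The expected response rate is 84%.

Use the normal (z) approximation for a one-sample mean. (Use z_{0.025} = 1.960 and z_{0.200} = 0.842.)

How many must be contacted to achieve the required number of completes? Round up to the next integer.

n = (z_{α/2} + z_β)² · σ² / δ²
  = (1.960 + 0.842)² · 1.5² / 0.6²
  = 7.8512 · 2.25 / 0.36
  = 49.07
Adjust for 84% response: 49.07 / 0.84 = 58.42.
Round up → n = 59.

n = 59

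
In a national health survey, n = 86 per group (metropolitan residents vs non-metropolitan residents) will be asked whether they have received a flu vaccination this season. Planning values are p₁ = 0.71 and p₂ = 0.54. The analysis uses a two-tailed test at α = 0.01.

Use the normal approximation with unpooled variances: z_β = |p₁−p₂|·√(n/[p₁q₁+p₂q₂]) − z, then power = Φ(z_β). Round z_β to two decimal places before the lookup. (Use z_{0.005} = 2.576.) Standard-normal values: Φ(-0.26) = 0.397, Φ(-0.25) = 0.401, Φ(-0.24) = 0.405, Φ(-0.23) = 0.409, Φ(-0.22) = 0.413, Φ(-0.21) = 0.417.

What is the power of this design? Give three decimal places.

Power ≈ 0.405

z_β = |p₁−p₂|·√(n/[p₁q₁+p₂q₂]) − z_{α/2}
    = 0.17 · √(86/0.4543) − 2.576
    = 0.17 · 13.7587 − 2.576
    = 2.3390 − 2.576 = -0.2370 → -0.24
Power = Φ(-0.24) = 0.405.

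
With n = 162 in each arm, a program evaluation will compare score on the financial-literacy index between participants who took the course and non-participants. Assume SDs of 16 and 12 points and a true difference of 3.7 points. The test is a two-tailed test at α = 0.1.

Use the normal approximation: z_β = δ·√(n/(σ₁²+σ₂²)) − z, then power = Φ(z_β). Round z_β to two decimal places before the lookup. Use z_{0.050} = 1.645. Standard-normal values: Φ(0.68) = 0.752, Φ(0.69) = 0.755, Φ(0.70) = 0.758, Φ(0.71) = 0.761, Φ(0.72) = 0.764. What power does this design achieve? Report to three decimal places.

Power ≈ 0.761

z_β = δ·√(n/(σ₁²+σ₂²)) − z_{α/2}
    = 3.7 · √(162/400) − 1.645
    = 3.7 · 0.63640 − 1.645
    = 2.3547 − 1.645 = 0.7097 → 0.71
Power = Φ(0.71) = 0.761.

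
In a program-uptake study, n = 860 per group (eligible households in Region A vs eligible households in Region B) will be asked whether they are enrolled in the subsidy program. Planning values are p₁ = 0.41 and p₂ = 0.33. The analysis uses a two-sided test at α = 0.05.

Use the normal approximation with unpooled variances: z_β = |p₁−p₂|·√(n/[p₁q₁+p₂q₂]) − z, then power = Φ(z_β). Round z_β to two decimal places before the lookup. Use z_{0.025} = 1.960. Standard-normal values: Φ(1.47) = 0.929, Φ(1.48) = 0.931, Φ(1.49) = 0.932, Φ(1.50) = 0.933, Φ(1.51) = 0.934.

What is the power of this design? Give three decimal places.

z_β = |p₁−p₂|·√(n/[p₁q₁+p₂q₂]) − z_{α/2}
    = 0.08 · √(860/0.4630) − 1.960
    = 0.08 · 43.0982 − 1.960
    = 3.4479 − 1.960 = 1.4879 → 1.49
Power = Φ(1.49) = 0.932.

Power ≈ 0.932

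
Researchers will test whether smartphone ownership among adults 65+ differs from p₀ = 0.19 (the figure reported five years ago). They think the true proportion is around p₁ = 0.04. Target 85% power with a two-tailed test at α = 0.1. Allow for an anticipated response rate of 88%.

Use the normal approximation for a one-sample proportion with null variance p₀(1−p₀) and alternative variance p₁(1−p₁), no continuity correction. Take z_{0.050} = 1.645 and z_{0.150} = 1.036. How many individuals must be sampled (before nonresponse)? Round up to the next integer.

n = [z_{α/2}·√(p₀q₀) + z_β·√(p₁q₁)]² / (p₁ − p₀)²
  = [1.645·√(0.19·0.81) + 1.036·√(0.04·0.96)]² / (-0.15)²
  = [1.645·0.3923 + 1.036·0.1960]² / 0.0225
  = [0.8483]² / 0.0225
  = 31.99
Adjust for 88% response: 31.99 / 0.88 = 36.35.
Round up → n = 37.

n = 37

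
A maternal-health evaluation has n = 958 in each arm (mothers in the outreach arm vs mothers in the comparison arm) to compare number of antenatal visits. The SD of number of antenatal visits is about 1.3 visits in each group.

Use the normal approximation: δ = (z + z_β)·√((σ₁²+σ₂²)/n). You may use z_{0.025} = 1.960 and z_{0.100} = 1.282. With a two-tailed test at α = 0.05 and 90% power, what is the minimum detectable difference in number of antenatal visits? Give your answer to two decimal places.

Minimum detectable difference ≈ 0.19 visits

δ = (z_{α/2} + z_β) · √((σ₁²+σ₂²)/n)
  = (1.960 + 1.282) · √(3.38/958)
  = 3.242 · √0.00353
  = 3.242 · 0.0594
  = 0.1926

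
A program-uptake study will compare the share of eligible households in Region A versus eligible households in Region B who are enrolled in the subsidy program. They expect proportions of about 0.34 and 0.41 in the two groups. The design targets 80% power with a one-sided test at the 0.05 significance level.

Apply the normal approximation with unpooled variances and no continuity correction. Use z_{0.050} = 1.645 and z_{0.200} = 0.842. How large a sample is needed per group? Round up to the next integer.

n = 589 per group

n = (z_α + z_β)² · [p₁(1−p₁) + p₂(1−p₂)] / (p₁ − p₂)²
  = (1.645 + 0.842)² · (0.34·0.66 + 0.41·0.59) / (-0.07)²
  = (2.487)² · (0.2244 + 0.2419) / 0.0049
  = 6.1852 · 0.4663 / 0.0049
  = 588.60
Round up → n = 589 per group.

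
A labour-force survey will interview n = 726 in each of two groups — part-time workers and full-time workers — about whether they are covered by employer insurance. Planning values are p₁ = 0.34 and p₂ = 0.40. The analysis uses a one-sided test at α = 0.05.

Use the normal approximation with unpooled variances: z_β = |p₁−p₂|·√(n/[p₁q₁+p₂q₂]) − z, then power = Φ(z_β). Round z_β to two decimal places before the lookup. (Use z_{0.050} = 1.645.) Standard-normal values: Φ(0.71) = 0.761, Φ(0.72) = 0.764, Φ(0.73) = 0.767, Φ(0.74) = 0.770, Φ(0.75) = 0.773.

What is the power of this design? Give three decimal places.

Power ≈ 0.767

z_β = |p₁−p₂|·√(n/[p₁q₁+p₂q₂]) − z_α
    = 0.06 · √(726/0.4644) − 1.645
    = 0.06 · 39.5387 − 1.645
    = 2.3723 − 1.645 = 0.7273 → 0.73
Power = Φ(0.73) = 0.767.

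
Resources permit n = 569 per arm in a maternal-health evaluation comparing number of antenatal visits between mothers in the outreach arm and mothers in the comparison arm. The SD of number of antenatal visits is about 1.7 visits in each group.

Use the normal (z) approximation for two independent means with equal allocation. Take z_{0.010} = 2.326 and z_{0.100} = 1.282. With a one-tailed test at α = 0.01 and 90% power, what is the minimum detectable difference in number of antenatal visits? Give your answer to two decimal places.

Minimum detectable difference ≈ 0.36 visits

δ = (z_α + z_β) · √((σ₁²+σ₂²)/n)
  = (2.326 + 1.282) · √(5.78/569)
  = 3.608 · √0.01016
  = 3.608 · 0.1008
  = 0.3636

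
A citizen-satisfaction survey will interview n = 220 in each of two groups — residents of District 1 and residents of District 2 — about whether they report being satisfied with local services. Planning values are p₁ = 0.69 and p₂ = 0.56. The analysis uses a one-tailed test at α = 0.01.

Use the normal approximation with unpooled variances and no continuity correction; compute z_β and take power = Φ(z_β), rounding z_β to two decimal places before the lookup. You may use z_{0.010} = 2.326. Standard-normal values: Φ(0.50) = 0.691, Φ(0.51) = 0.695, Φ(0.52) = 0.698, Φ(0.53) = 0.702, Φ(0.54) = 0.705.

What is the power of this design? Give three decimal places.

Power ≈ 0.698

z_β = |p₁−p₂|·√(n/[p₁q₁+p₂q₂]) − z_α
    = 0.13 · √(220/0.4603) − 2.326
    = 0.13 · 21.8620 − 2.326
    = 2.8421 − 2.326 = 0.5161 → 0.52
Power = Φ(0.52) = 0.698.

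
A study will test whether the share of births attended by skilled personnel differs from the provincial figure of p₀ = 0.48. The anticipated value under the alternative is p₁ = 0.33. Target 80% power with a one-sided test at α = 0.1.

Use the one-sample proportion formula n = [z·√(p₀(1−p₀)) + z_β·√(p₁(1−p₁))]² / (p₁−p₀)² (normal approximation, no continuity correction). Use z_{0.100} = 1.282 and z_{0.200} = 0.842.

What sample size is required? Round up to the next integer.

n = [z_α·√(p₀q₀) + z_β·√(p₁q₁)]² / (p₁ − p₀)²
  = [1.282·√(0.48·0.52) + 0.842·√(0.33·0.67)]² / (-0.15)²
  = [1.282·0.4996 + 0.842·0.4702]² / 0.0225
  = [1.0364]² / 0.0225
  = 47.74
Round up → n = 48.

n = 48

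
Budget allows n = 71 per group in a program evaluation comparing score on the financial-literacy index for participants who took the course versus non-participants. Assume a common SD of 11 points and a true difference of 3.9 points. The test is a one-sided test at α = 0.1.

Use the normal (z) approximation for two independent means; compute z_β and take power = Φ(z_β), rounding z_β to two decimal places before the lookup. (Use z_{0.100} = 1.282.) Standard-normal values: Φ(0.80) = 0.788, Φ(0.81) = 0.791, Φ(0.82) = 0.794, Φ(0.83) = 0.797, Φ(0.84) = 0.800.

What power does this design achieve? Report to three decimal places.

Power ≈ 0.797

z_β = δ·√(n/(σ₁²+σ₂²)) − z_α
    = 3.9 · √(71/242) − 1.282
    = 3.9 · 0.54165 − 1.282
    = 2.1124 − 1.282 = 0.8304 → 0.83
Power = Φ(0.83) = 0.797.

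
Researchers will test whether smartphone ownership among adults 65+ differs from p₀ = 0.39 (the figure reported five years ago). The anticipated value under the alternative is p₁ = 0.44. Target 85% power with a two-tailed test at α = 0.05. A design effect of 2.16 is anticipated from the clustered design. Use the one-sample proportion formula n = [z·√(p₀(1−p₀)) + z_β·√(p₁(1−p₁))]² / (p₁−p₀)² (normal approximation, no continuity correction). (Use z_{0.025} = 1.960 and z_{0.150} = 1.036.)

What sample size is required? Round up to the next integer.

n = 1868

n = [z_{α/2}·√(p₀q₀) + z_β·√(p₁q₁)]² / (p₁ − p₀)²
  = [1.960·√(0.39·0.61) + 1.036·√(0.44·0.56)]² / (0.05)²
  = [1.960·0.4877 + 1.036·0.4964]² / 0.0025
  = [1.4702]² / 0.0025
  = 864.65
Design effect: 2.16 × 864.65 = 1867.64.
Round up → n = 1868.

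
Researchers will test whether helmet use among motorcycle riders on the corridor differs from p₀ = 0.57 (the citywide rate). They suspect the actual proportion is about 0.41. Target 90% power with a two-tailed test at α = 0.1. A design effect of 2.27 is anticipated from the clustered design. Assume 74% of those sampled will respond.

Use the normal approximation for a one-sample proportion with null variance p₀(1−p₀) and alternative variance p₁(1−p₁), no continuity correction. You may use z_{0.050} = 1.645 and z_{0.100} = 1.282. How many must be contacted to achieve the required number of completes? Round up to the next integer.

n = [z_{α/2}·√(p₀q₀) + z_β·√(p₁q₁)]² / (p₁ − p₀)²
  = [1.645·√(0.57·0.43) + 1.282·√(0.41·0.59)]² / (-0.16)²
  = [1.645·0.4951 + 1.282·0.4918]² / 0.0256
  = [1.4449]² / 0.0256
  = 81.56
Design effect: 2.27 × 81.56 = 185.13.
Adjust for 74% response: 185.13 / 0.74 = 250.18.
Round up → n = 251.

n = 251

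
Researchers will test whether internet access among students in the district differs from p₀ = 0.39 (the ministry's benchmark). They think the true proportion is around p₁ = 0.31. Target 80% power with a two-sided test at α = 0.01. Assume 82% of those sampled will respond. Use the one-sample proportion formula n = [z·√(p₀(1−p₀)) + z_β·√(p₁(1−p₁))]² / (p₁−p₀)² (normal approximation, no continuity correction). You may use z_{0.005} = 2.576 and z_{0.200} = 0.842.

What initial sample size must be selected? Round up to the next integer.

n = 517

n = [z_{α/2}·√(p₀q₀) + z_β·√(p₁q₁)]² / (p₁ − p₀)²
  = [2.576·√(0.39·0.61) + 0.842·√(0.31·0.69)]² / (-0.08)²
  = [2.576·0.4877 + 0.842·0.4625]² / 0.0064
  = [1.6459]² / 0.0064
  = 423.26
Adjust for 82% response: 423.26 / 0.82 = 516.17.
Round up → n = 517.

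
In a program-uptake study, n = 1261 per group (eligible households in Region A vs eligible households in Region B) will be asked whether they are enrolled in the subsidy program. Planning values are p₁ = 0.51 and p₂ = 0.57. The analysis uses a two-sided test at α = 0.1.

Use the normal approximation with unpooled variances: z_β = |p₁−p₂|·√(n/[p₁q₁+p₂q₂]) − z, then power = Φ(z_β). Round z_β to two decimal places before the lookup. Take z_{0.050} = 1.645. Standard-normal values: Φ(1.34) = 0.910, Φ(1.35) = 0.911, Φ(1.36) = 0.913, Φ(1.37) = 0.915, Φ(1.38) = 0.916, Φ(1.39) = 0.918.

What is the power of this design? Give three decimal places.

z_β = |p₁−p₂|·√(n/[p₁q₁+p₂q₂]) − z_{α/2}
    = 0.06 · √(1261/0.4950) − 1.645
    = 0.06 · 50.4725 − 1.645
    = 3.0284 − 1.645 = 1.3834 → 1.38
Power = Φ(1.38) = 0.916.

Power ≈ 0.916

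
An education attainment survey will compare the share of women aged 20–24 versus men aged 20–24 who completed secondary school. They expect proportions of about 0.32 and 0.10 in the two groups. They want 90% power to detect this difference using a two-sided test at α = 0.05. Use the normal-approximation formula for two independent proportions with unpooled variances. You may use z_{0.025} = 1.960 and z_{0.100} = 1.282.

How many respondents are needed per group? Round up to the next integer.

n = (z_{α/2} + z_β)² · [p₁(1−p₁) + p₂(1−p₂)] / (p₁ − p₂)²
  = (1.960 + 1.282)² · (0.32·0.68 + 0.10·0.90) / (0.22)²
  = (3.242)² · (0.2176 + 0.0900) / 0.0484
  = 10.5106 · 0.3076 / 0.0484
  = 66.80
Round up → n = 67 per group.

n = 67 per group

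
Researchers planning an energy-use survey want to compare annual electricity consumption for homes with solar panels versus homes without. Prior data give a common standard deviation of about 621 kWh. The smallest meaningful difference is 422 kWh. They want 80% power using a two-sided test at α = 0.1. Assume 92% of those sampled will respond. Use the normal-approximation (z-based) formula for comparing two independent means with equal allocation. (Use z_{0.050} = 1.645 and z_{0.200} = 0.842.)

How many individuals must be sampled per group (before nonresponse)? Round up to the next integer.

n = 30 per group

n = (z_{α/2} + z_β)² · (σ₁² + σ₂²) / δ²
  = (1.645 + 0.842)² · (2·621² = 771282) / 422²
  = 6.1852 · 771282 / 178084
  = 26.79
Adjust for 92% response: 26.79 / 0.92 = 29.12.
Round up → n = 30 per group.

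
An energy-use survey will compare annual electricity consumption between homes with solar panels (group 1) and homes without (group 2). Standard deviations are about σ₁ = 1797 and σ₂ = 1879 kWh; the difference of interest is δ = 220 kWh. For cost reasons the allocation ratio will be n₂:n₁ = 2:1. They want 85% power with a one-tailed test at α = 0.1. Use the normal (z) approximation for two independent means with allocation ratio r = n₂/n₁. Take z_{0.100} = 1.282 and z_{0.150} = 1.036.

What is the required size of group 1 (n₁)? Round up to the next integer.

n₁ = 555

n₁ = (z_α + z_β)² · (σ₁² + σ₂²/r) / δ²
   = (1.282 + 1.036)² · (1797² + 1879²/2) / 220²
   = 5.3731 · (3229209 + 1765320.5) / 48400
   = 5.3731 · 4994529.5 / 48400
   = 554.47
Round up → n₁ = 555; n₂ = r·n₁ = 2 × 555 = 1110.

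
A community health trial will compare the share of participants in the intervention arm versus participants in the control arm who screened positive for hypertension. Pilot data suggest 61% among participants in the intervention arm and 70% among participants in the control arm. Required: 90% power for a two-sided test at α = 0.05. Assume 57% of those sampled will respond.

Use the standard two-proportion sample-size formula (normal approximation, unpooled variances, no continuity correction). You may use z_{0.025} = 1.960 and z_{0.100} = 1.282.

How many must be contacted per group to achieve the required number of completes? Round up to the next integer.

n = 1020 per group

n = (z_{α/2} + z_β)² · [p₁(1−p₁) + p₂(1−p₂)] / (p₁ − p₂)²
  = (1.960 + 1.282)² · (0.61·0.39 + 0.70·0.30) / (-0.09)²
  = (3.242)² · (0.2379 + 0.2100) / 0.0081
  = 10.5106 · 0.4479 / 0.0081
  = 581.20
Adjust for 57% response: 581.20 / 0.57 = 1019.64.
Round up → n = 1020 per group.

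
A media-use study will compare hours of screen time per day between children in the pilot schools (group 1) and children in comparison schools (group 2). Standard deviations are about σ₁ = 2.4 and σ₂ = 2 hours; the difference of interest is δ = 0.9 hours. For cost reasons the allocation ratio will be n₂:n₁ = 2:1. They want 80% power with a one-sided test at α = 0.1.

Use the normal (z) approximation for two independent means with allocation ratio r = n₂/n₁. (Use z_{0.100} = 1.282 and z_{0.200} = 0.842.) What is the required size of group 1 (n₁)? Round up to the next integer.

n₁ = 44

n₁ = (z_α + z_β)² · (σ₁² + σ₂²/r) / δ²
   = (1.282 + 0.842)² · (2.4² + 2²/2) / 0.9²
   = 4.5114 · (5.76 + 2) / 0.81
   = 4.5114 · 7.76 / 0.81
   = 43.22
Round up → n₁ = 44; n₂ = r·n₁ = 2 × 44 = 88.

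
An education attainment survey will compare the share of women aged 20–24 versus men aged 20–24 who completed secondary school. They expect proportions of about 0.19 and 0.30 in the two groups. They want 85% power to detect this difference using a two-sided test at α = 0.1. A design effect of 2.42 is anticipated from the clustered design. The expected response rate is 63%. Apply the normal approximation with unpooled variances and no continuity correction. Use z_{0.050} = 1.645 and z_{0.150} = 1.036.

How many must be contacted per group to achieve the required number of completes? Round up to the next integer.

n = (z_{α/2} + z_β)² · [p₁(1−p₁) + p₂(1−p₂)] / (p₁ − p₂)²
  = (1.645 + 1.036)² · (0.19·0.81 + 0.30·0.70) / (-0.11)²
  = (2.681)² · (0.1539 + 0.2100) / 0.0121
  = 7.1878 · 0.3639 / 0.0121
  = 216.17
Design effect: 2.42 × 216.17 = 523.13.
Adjust for 63% response: 523.13 / 0.63 = 830.36.
Round up → n = 831 per group.

n = 831 per group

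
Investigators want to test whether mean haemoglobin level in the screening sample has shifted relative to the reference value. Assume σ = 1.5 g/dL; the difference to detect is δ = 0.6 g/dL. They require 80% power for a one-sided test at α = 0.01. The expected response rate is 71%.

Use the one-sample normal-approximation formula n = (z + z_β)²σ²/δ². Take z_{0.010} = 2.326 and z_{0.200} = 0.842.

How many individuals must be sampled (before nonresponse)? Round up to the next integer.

n = 89

n = (z_α + z_β)² · σ² / δ²
  = (2.326 + 0.842)² · 1.5² / 0.6²
  = 10.0362 · 2.25 / 0.36
  = 62.73
Adjust for 71% response: 62.73 / 0.71 = 88.35.
Round up → n = 89.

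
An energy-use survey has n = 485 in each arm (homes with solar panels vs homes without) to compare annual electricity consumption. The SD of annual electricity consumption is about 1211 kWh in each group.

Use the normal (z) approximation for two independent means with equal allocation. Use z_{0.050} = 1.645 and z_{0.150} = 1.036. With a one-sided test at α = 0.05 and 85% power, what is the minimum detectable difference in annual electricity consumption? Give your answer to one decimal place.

Minimum detectable difference ≈ 208.5 kWh

δ = (z_α + z_β) · √((σ₁²+σ₂²)/n)
  = (1.645 + 1.036) · √(2933042/485)
  = 2.681 · √6047.5
  = 2.681 · 77.7657
  = 208.4899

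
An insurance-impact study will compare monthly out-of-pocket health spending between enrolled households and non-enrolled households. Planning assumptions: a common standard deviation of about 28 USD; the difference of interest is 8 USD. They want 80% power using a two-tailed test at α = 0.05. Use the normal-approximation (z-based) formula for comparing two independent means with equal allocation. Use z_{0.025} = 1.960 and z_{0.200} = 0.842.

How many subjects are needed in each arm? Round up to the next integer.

n = 193 per group

n = (z_{α/2} + z_β)² · (σ₁² + σ₂²) / δ²
  = (1.960 + 0.842)² · (2·28² = 1568) / 8²
  = 7.8512 · 1568 / 64
  = 192.35
Round up → n = 193 per group.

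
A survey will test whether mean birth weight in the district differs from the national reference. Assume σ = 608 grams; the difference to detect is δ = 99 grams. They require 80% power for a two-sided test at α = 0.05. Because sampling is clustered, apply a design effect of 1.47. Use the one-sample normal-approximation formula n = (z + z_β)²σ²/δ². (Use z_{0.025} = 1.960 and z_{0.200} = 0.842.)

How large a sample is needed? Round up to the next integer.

n = (z_{α/2} + z_β)² · σ² / δ²
  = (1.960 + 0.842)² · 608² / 99²
  = 7.8512 · 369664 / 9801
  = 296.12
Design effect: 1.47 × 296.12 = 435.30.
Round up → n = 436.

n = 436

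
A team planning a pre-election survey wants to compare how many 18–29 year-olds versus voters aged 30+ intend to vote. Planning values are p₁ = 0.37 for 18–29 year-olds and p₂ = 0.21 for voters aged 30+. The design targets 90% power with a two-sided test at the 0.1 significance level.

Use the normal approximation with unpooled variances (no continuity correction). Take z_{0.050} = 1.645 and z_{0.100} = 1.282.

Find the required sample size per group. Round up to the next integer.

n = 134 per group

n = (z_{α/2} + z_β)² · [p₁(1−p₁) + p₂(1−p₂)] / (p₁ − p₂)²
  = (1.645 + 1.282)² · (0.37·0.63 + 0.21·0.79) / (0.16)²
  = (2.927)² · (0.2331 + 0.1659) / 0.0256
  = 8.5673 · 0.3990 / 0.0256
  = 133.53
Round up → n = 134 per group.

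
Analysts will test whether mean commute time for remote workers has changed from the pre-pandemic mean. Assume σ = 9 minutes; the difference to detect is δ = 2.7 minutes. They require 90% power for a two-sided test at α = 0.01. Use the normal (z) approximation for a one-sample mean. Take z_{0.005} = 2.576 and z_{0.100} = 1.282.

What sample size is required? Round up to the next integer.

n = 166

n = (z_{α/2} + z_β)² · σ² / δ²
  = (2.576 + 1.282)² · 9² / 2.7²
  = 14.8842 · 81 / 7.29
  = 165.38
Round up → n = 166.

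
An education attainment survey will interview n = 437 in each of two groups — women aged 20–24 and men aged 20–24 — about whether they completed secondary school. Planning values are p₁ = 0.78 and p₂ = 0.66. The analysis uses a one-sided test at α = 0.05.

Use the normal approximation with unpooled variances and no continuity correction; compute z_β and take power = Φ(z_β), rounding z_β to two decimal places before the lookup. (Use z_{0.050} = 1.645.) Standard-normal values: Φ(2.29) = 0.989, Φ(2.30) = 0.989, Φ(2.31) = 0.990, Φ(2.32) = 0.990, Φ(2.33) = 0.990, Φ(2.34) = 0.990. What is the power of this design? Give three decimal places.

Power ≈ 0.990

z_β = |p₁−p₂|·√(n/[p₁q₁+p₂q₂]) − z_α
    = 0.12 · √(437/0.3960) − 1.645
    = 0.12 · 33.2195 − 1.645
    = 3.9863 − 1.645 = 2.3413 → 2.34
Power = Φ(2.34) = 0.990.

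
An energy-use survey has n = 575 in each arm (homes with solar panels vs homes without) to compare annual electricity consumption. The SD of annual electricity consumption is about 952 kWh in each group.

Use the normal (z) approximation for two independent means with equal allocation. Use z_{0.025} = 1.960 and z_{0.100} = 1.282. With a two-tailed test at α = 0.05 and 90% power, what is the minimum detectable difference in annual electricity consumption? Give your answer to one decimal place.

δ = (z_{α/2} + z_β) · √((σ₁²+σ₂²)/n)
  = (1.960 + 1.282) · √(1812608/575)
  = 3.242 · √3152.4
  = 3.242 · 56.1459
  = 182.0250

Minimum detectable difference ≈ 182.0 kWh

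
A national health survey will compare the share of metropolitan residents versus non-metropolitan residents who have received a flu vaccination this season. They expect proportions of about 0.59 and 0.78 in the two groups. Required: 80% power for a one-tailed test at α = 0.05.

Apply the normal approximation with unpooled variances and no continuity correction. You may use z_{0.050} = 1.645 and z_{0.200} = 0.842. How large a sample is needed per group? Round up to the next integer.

n = 71 per group

n = (z_α + z_β)² · [p₁(1−p₁) + p₂(1−p₂)] / (p₁ − p₂)²
  = (1.645 + 0.842)² · (0.59·0.41 + 0.78·0.22) / (-0.19)²
  = (2.487)² · (0.2419 + 0.1716) / 0.0361
  = 6.1852 · 0.4135 / 0.0361
  = 70.85
Round up → n = 71 per group.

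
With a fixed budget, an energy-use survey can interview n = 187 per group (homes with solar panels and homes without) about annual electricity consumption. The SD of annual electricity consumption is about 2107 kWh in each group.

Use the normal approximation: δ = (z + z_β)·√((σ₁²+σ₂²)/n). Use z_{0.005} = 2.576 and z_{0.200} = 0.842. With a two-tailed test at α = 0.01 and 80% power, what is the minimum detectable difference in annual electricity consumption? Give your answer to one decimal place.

δ = (z_{α/2} + z_β) · √((σ₁²+σ₂²)/n)
  = (2.576 + 0.842) · √(8878898/187)
  = 3.418 · √47480.7
  = 3.418 · 217.9008
  = 744.7848

Minimum detectable difference ≈ 744.8 kWh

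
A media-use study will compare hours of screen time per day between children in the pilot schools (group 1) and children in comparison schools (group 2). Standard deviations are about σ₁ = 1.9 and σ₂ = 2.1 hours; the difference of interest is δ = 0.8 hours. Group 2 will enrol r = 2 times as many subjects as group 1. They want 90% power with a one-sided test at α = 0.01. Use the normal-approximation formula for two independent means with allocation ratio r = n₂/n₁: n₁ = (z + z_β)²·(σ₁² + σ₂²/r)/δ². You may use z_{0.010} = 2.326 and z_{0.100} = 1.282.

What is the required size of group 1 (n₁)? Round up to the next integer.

n₁ = 119

n₁ = (z_α + z_β)² · (σ₁² + σ₂²/r) / δ²
   = (2.326 + 1.282)² · (1.9² + 2.1²/2) / 0.8²
   = 13.0177 · (3.61 + 2.205) / 0.64
   = 13.0177 · 5.815 / 0.64
   = 118.28
Round up → n₁ = 119; n₂ = r·n₁ = 2 × 119 = 238.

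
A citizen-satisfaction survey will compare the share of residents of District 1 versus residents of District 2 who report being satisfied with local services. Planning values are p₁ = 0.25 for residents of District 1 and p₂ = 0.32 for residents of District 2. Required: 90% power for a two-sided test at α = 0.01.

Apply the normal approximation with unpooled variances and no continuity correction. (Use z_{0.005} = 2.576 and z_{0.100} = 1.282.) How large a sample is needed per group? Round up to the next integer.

n = (z_{α/2} + z_β)² · [p₁(1−p₁) + p₂(1−p₂)] / (p₁ − p₂)²
  = (2.576 + 1.282)² · (0.25·0.75 + 0.32·0.68) / (-0.07)²
  = (3.858)² · (0.1875 + 0.2176) / 0.0049
  = 14.8842 · 0.4051 / 0.0049
  = 1230.53
Round up → n = 1231 per group.

n = 1231 per group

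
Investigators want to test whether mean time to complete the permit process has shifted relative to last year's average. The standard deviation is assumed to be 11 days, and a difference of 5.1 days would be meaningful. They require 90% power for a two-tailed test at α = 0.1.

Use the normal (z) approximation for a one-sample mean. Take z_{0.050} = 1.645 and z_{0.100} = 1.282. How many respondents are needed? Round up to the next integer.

n = 40

n = (z_{α/2} + z_β)² · σ² / δ²
  = (1.645 + 1.282)² · 11² / 5.1²
  = 8.5673 · 121 / 26.01
  = 39.86
Round up → n = 40.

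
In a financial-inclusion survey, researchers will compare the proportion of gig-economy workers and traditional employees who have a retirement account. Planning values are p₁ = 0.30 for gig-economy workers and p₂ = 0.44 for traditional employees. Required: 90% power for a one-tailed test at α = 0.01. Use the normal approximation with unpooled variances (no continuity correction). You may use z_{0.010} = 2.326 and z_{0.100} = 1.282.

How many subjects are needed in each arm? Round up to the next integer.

n = 304 per group

n = (z_α + z_β)² · [p₁(1−p₁) + p₂(1−p₂)] / (p₁ − p₂)²
  = (2.326 + 1.282)² · (0.30·0.70 + 0.44·0.56) / (-0.14)²
  = (3.608)² · (0.2100 + 0.2464) / 0.0196
  = 13.0177 · 0.4564 / 0.0196
  = 303.13
Round up → n = 304 per group.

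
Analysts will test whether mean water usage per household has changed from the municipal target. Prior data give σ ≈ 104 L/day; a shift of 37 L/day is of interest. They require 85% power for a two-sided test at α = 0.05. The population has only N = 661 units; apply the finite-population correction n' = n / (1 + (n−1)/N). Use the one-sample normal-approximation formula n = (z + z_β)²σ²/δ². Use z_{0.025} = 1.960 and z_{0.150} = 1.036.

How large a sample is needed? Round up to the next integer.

n = 65

n = (z_{α/2} + z_β)² · σ² / δ²
  = (1.960 + 1.036)² · 104² / 37²
  = 8.9760 · 10816 / 1369
  = 70.92
Finite-population correction (N = 661): 70.92 / (1 + (70.92 − 1)/661) = 64.13.
Round up → n = 65.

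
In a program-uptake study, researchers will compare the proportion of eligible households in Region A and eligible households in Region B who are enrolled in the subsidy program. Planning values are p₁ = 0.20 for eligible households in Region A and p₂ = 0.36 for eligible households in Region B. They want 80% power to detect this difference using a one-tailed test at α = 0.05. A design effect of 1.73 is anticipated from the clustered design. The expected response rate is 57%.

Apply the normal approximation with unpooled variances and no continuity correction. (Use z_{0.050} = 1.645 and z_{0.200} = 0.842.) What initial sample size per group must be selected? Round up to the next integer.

n = (z_α + z_β)² · [p₁(1−p₁) + p₂(1−p₂)] / (p₁ − p₂)²
  = (1.645 + 0.842)² · (0.20·0.80 + 0.36·0.64) / (-0.16)²
  = (2.487)² · (0.1600 + 0.2304) / 0.0256
  = 6.1852 · 0.3904 / 0.0256
  = 94.32
Design effect: 1.73 × 94.32 = 163.18.
Adjust for 57% response: 163.18 / 0.57 = 286.28.
Round up → n = 287 per group.

n = 287 per group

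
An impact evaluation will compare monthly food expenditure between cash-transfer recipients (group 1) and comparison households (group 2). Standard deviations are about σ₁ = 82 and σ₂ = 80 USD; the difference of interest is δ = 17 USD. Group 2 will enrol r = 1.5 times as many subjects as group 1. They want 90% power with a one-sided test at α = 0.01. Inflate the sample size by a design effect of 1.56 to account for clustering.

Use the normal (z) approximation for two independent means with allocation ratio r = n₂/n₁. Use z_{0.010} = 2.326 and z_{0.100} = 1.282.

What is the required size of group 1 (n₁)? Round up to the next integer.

n₁ = (z_α + z_β)² · (σ₁² + σ₂²/r) / δ²
   = (2.326 + 1.282)² · (82² + 80²/1.5) / 17²
   = 13.0177 · (6724 + 4266.7) / 289
   = 13.0177 · 10990.7 / 289
   = 495.06
Design effect: 1.56 × 495.06 = 772.30.
Round up → n₁ = 773; n₂ = r·n₁ = 1.5 × 773 = 1160.

n₁ = 773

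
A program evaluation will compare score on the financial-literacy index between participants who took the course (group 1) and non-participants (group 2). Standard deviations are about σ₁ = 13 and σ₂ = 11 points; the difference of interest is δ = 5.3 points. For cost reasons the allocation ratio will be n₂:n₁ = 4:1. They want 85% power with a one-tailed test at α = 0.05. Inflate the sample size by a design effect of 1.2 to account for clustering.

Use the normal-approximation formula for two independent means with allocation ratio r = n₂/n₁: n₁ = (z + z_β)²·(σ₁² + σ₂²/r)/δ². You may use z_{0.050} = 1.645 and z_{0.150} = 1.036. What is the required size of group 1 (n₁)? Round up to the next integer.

n₁ = 62

n₁ = (z_α + z_β)² · (σ₁² + σ₂²/r) / δ²
   = (1.645 + 1.036)² · (13² + 11²/4) / 5.3²
   = 7.1878 · (169 + 30.25) / 28.09
   = 7.1878 · 199.25 / 28.09
   = 50.98
Design effect: 1.2 × 50.98 = 61.18.
Round up → n₁ = 62; n₂ = r·n₁ = 4 × 62 = 248.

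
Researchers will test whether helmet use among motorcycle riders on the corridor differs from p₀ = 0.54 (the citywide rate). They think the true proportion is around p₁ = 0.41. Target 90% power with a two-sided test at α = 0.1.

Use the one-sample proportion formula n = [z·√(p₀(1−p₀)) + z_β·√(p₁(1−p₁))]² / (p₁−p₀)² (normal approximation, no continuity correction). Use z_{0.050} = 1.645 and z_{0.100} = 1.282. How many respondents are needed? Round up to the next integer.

n = [z_{α/2}·√(p₀q₀) + z_β·√(p₁q₁)]² / (p₁ − p₀)²
  = [1.645·√(0.54·0.46) + 1.282·√(0.41·0.59)]² / (-0.13)²
  = [1.645·0.4984 + 1.282·0.4918]² / 0.0169
  = [1.4504]² / 0.0169
  = 124.48
Round up → n = 125.

n = 125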